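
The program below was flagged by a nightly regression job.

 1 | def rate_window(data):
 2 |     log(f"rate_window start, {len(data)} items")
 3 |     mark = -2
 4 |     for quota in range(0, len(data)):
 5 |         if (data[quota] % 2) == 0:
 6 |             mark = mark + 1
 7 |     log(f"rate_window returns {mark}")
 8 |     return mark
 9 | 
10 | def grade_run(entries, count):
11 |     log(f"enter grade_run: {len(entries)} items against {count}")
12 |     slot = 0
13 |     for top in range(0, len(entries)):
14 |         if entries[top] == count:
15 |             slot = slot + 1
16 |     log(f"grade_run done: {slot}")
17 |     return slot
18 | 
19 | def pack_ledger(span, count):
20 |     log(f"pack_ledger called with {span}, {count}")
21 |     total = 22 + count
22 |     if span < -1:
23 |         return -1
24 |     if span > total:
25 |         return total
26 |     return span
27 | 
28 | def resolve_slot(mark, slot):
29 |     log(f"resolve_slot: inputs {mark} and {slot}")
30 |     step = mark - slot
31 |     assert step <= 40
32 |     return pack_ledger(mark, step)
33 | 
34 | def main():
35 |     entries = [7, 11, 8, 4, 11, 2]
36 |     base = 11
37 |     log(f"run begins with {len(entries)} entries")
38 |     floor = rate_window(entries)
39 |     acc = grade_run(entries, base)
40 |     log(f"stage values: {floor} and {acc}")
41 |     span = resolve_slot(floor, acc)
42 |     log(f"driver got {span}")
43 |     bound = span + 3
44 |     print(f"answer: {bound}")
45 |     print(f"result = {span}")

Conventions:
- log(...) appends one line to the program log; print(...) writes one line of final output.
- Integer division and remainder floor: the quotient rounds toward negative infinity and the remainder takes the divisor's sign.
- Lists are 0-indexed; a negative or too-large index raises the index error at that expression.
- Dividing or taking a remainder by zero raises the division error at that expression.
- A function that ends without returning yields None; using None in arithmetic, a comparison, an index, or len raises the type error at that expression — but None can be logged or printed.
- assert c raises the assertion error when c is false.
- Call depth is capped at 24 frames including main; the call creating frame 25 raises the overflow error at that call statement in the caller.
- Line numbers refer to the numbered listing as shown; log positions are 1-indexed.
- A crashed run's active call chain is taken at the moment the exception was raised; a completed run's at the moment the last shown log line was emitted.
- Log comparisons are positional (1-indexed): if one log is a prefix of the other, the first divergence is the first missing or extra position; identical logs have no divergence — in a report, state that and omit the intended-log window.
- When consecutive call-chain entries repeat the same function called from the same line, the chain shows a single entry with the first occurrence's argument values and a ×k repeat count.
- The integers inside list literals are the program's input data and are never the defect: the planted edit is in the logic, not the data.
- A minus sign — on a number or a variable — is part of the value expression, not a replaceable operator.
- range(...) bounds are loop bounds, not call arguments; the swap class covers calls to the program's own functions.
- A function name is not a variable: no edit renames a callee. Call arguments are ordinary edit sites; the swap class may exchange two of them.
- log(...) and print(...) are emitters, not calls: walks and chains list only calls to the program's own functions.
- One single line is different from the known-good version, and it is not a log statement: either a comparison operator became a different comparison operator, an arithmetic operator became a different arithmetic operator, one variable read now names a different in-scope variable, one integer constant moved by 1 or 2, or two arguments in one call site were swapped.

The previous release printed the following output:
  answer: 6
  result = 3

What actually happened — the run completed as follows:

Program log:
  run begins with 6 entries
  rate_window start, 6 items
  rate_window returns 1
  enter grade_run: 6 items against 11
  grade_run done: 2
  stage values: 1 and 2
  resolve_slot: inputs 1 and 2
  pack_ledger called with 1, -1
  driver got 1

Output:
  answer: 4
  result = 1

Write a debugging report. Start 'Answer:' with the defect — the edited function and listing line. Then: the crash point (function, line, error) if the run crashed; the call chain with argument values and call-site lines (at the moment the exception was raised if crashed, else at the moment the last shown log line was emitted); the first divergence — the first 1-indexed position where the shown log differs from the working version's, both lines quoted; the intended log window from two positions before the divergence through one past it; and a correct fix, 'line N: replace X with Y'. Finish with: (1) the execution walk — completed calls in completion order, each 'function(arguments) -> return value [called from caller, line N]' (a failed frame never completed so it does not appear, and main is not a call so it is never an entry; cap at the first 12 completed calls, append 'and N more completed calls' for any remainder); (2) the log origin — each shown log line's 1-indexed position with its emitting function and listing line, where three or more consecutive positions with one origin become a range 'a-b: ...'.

Answer: the defect is in rate_window at line 3.
Key fact: At log position 3 the runs split — shown 'rate_window returns 1', but the working version logs 'rate_window returns 3'.
Call chain: main.
First divergence: at position 3 the run shows 'rate_window returns 1' where the working version logs 'rate_window returns 3'.
Intended log window:
  1: run begins with 6 entries
  2: rate_window start, 6 items
  3: rate_window returns 3
  4: enter grade_run: 6 items against 11
Execution walk:
  rate_window([7, 11, 8, 4, 11, 2]) -> 1  [called from main, line 38]
  grade_run([7, 11, 8, 4, 11, 2], 11) -> 2  [called from main, line 39]
  pack_ledger(1, -1) -> 1  [called from resolve_slot, line 32]
  resolve_slot(1, 2) -> 1  [called from main, line 41]
Log line origins:
  1: emitted by main (line 37)
  2: emitted by rate_window (line 2)
  3: emitted by rate_window (line 7)
  4: emitted by grade_run (line 11)
  5: emitted by grade_run (line 16)
  6: emitted by main (line 40)
  7: emitted by resolve_slot (line 29)
  8: emitted by pack_ledger (line 20)
  9: emitted by main (line 42)
A correct fix: line 3: replace `-2` with `0`.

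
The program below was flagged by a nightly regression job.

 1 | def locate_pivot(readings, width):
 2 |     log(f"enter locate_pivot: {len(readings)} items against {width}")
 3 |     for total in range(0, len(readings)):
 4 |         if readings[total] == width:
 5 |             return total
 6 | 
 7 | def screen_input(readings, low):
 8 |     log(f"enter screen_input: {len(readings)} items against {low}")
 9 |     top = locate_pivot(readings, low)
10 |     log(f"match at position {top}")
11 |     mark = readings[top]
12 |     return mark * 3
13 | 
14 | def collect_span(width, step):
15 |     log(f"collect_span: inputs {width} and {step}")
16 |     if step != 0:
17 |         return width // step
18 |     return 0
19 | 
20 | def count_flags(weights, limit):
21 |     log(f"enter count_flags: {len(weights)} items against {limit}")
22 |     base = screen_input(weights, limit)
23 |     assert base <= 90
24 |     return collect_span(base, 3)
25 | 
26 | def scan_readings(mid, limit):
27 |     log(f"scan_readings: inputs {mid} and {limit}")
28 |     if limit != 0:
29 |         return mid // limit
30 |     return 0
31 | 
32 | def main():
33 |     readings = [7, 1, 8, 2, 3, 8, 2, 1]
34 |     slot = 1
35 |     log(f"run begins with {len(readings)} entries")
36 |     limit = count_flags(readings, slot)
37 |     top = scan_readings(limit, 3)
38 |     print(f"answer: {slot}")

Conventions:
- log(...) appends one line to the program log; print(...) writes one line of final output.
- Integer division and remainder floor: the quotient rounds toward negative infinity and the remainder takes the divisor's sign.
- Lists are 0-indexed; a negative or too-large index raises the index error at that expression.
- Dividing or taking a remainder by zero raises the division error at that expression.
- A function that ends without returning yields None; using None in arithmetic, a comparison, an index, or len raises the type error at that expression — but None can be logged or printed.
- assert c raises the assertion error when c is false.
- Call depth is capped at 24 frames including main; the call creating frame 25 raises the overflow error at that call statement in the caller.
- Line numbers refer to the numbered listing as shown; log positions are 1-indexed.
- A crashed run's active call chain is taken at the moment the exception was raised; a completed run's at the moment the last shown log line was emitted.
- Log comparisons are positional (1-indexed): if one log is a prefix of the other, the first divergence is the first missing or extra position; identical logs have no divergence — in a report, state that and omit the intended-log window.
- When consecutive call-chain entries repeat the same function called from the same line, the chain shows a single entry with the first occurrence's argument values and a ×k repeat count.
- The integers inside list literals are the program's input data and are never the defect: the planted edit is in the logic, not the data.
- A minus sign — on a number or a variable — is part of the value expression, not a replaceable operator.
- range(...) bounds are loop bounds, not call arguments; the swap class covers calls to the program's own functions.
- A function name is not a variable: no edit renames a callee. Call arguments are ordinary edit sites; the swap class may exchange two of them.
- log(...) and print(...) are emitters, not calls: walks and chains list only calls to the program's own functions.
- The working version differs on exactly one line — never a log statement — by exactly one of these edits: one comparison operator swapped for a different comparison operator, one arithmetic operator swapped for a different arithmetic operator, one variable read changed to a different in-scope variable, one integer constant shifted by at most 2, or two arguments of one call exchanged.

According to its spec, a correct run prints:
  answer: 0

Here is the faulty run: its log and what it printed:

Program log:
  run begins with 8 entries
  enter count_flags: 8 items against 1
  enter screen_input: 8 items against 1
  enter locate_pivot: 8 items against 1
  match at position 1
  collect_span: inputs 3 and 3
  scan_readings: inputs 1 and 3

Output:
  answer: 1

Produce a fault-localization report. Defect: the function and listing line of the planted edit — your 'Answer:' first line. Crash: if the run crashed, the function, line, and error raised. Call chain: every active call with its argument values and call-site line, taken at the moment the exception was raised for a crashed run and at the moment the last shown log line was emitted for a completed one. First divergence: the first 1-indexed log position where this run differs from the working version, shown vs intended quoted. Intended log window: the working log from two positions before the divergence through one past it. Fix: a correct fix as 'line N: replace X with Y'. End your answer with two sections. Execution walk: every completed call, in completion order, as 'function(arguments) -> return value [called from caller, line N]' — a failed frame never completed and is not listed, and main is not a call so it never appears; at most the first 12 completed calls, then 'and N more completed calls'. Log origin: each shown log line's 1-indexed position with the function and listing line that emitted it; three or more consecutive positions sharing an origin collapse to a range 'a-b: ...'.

Answer: the defect is in main at line 38.
Key observation: The logs agree in full; only the final output differs.
Call chain: main -> scan_readings(1, 3) (called at line 37).
First divergence: none; the two logs match at every position.
Execution walk:
  locate_pivot([7, 1, 8, 2, 3, 8, 2, 1], 1) -> 1  [called from screen_input, line 9]
  screen_input([7, 1, 8, 2, 3, 8, 2, 1], 1) -> 3  [called from count_flags, line 22]
  collect_span(3, 3) -> 1  [called from count_flags, line 24]
  count_flags([7, 1, 8, 2, 3, 8, 2, 1], 1) -> 1  [called from main, line 36]
  scan_readings(1, 3) -> 0  [called from main, line 37]
Log origins:
  1 — main, line 35
  2 — count_flags, line 21
  3 — screen_input, line 8
  4 — locate_pivot, line 2
  5 — screen_input, line 10
  6 — collect_span, line 15
  7 — scan_readings, line 27
A correct fix: line 38: replace `slot` with `top`.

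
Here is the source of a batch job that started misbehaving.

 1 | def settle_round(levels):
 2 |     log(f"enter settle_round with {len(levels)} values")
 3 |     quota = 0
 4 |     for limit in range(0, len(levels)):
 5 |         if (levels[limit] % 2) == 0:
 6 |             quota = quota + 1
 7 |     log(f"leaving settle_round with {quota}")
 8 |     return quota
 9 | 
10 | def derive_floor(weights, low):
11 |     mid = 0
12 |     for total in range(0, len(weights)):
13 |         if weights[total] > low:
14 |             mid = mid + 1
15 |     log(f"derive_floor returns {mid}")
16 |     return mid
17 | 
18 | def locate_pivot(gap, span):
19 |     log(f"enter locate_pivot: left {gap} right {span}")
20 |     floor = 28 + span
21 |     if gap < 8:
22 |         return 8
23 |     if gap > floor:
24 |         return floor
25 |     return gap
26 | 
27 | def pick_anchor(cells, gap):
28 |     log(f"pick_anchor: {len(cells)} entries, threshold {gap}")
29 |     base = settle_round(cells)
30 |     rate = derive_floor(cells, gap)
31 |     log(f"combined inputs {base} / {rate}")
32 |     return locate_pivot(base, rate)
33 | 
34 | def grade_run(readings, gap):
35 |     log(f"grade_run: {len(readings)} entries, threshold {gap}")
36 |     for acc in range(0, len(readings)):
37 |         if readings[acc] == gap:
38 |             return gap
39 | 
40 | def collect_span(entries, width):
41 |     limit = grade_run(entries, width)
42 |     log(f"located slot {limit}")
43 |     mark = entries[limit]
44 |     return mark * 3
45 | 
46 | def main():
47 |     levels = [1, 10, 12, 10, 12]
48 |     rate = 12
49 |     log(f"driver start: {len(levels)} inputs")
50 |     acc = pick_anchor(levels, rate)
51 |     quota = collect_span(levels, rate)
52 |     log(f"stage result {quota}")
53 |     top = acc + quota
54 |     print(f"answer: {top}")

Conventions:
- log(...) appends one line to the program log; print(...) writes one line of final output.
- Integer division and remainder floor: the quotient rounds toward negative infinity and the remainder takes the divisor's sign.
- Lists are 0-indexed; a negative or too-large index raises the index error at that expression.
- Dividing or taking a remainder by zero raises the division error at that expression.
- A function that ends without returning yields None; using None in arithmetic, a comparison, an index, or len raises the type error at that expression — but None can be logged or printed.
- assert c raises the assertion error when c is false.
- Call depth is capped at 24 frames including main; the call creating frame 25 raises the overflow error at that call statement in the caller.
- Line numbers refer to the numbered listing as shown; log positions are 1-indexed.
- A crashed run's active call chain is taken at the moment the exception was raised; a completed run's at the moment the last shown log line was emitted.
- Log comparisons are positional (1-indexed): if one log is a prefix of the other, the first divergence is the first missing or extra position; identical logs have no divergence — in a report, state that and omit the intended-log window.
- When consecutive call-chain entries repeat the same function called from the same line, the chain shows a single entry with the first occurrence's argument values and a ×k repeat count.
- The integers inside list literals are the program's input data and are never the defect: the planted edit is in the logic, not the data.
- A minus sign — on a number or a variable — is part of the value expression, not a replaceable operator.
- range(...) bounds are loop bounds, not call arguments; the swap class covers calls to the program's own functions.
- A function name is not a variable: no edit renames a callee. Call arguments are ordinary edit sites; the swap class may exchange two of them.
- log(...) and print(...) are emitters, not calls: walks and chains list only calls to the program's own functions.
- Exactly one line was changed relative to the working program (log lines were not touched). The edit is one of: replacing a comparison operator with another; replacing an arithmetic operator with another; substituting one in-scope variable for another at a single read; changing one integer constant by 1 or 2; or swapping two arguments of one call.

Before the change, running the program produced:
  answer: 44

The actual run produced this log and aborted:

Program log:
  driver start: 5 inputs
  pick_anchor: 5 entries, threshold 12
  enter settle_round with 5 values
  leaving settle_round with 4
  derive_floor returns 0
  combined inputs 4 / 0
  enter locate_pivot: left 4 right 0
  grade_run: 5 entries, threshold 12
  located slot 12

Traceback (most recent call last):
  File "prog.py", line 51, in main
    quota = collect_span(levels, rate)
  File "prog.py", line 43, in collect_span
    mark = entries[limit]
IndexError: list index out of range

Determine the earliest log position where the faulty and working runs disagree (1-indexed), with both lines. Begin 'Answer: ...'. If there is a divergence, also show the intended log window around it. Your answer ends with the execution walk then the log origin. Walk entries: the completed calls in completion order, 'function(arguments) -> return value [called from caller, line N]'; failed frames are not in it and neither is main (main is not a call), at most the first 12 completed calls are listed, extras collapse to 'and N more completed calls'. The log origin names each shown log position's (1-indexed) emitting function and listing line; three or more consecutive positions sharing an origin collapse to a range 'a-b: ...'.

Answer: position 9 — the shown line 'located slot 12' should read 'located slot 2'.
Intended log window:
  7: enter locate_pivot: left 4 right 0
  8: grade_run: 5 entries, threshold 12
  9: located slot 2
  10: stage result 36
Execution walk:
  settle_round([1, 10, 12, 10, 12]) -> 4  [called from pick_anchor, line 29]
  derive_floor([1, 10, 12, 10, 12], 12) -> 0  [called from pick_anchor, line 30]
  locate_pivot(4, 0) -> 8  [called from pick_anchor, line 32]
  pick_anchor([1, 10, 12, 10, 12], 12) -> 8  [called from main, line 50]
  grade_run([1, 10, 12, 10, 12], 12) -> 12  [called from collect_span, line 41]
Origin of each log line:
  1: logged in main at line 49
  2: logged in pick_anchor at line 28
  3: logged in settle_round at line 2
  4: logged in settle_round at line 7
  5: logged in derive_floor at line 15
  6: logged in pick_anchor at line 31
  7: logged in locate_pivot at line 19
  8: logged in grade_run at line 35
  9: logged in collect_span at line 42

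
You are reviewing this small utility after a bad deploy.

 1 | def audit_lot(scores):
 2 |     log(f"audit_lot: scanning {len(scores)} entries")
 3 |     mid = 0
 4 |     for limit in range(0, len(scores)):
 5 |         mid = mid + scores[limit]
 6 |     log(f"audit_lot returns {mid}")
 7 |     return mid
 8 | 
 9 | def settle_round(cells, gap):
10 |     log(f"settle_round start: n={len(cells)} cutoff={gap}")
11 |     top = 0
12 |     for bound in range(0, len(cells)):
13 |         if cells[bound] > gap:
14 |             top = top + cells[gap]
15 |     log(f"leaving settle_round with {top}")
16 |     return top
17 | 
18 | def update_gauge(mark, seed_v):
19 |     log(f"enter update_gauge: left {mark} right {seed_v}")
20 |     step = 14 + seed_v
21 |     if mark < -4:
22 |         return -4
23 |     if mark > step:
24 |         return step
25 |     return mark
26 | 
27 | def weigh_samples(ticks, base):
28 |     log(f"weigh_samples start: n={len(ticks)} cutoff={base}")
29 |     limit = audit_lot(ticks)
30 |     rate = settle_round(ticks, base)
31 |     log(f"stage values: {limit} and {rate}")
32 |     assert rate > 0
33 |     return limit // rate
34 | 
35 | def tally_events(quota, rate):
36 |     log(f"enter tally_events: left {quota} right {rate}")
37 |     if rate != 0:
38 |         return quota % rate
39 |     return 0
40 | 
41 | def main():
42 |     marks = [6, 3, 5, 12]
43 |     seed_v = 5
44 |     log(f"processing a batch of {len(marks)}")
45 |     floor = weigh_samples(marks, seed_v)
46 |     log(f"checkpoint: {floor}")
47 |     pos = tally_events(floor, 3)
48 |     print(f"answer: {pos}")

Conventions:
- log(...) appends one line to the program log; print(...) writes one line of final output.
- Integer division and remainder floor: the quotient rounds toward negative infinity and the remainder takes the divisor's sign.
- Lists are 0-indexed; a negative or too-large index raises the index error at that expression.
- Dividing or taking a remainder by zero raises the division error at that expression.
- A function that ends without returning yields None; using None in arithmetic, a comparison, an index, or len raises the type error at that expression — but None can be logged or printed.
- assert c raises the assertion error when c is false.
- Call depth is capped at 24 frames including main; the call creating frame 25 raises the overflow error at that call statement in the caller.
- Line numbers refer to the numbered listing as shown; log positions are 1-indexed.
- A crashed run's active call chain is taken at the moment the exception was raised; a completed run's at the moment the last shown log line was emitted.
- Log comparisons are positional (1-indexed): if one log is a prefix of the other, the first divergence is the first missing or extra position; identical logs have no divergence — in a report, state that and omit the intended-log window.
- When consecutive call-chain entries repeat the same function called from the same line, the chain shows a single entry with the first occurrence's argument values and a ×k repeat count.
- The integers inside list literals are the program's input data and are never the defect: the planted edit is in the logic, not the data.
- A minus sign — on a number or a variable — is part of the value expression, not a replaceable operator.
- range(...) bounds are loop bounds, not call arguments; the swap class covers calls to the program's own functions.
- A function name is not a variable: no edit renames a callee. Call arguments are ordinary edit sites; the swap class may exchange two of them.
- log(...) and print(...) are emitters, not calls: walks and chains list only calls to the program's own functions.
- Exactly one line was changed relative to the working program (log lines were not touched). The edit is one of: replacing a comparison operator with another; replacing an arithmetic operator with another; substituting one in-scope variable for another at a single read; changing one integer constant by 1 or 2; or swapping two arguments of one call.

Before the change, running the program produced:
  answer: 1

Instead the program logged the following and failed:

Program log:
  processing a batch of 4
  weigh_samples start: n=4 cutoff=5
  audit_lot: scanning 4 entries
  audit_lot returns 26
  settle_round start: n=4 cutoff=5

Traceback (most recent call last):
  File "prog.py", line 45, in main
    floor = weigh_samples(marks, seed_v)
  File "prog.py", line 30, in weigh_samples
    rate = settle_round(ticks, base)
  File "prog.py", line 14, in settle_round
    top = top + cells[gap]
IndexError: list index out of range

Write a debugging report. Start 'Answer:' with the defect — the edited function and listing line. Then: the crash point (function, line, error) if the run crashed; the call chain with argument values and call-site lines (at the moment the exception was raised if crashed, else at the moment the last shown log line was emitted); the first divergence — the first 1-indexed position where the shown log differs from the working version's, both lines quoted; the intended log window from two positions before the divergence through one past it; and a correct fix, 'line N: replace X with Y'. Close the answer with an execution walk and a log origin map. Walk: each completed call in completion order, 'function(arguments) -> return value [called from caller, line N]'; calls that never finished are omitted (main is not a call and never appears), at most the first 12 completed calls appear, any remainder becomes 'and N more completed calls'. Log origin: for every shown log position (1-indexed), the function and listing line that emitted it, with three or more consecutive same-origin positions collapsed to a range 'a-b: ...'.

Answer: the defect is in settle_round at line 14.
Key observation: Only 5 log lines were emitted before the run died; the intended continuation was 'leaving settle_round with 18'.
Crash: settle_round, line 14, IndexError.
Call chain: main -> weigh_samples([6, 3, 5, 12], 5) (called at line 45) -> settle_round([6, 3, 5, 12], 5) (called at line 30).
First divergence: position 6 — the faulty run's log ends after 5 lines; the working version continues with 'leaving settle_round with 18'.
Intended log window:
  4: audit_lot returns 26
  5: settle_round start: n=4 cutoff=5
  6: leaving settle_round with 18
  7: stage values: 26 and 18
Execution walk:
  audit_lot([6, 3, 5, 12]) -> 26  [called from weigh_samples, line 29]
Log origin:
  1: from main, line 44
  2: from weigh_samples, line 28
  3: from audit_lot, line 2
  4: from audit_lot, line 6
  5: from settle_round, line 10
A correct fix: line 14: replace `gap` with `bound`.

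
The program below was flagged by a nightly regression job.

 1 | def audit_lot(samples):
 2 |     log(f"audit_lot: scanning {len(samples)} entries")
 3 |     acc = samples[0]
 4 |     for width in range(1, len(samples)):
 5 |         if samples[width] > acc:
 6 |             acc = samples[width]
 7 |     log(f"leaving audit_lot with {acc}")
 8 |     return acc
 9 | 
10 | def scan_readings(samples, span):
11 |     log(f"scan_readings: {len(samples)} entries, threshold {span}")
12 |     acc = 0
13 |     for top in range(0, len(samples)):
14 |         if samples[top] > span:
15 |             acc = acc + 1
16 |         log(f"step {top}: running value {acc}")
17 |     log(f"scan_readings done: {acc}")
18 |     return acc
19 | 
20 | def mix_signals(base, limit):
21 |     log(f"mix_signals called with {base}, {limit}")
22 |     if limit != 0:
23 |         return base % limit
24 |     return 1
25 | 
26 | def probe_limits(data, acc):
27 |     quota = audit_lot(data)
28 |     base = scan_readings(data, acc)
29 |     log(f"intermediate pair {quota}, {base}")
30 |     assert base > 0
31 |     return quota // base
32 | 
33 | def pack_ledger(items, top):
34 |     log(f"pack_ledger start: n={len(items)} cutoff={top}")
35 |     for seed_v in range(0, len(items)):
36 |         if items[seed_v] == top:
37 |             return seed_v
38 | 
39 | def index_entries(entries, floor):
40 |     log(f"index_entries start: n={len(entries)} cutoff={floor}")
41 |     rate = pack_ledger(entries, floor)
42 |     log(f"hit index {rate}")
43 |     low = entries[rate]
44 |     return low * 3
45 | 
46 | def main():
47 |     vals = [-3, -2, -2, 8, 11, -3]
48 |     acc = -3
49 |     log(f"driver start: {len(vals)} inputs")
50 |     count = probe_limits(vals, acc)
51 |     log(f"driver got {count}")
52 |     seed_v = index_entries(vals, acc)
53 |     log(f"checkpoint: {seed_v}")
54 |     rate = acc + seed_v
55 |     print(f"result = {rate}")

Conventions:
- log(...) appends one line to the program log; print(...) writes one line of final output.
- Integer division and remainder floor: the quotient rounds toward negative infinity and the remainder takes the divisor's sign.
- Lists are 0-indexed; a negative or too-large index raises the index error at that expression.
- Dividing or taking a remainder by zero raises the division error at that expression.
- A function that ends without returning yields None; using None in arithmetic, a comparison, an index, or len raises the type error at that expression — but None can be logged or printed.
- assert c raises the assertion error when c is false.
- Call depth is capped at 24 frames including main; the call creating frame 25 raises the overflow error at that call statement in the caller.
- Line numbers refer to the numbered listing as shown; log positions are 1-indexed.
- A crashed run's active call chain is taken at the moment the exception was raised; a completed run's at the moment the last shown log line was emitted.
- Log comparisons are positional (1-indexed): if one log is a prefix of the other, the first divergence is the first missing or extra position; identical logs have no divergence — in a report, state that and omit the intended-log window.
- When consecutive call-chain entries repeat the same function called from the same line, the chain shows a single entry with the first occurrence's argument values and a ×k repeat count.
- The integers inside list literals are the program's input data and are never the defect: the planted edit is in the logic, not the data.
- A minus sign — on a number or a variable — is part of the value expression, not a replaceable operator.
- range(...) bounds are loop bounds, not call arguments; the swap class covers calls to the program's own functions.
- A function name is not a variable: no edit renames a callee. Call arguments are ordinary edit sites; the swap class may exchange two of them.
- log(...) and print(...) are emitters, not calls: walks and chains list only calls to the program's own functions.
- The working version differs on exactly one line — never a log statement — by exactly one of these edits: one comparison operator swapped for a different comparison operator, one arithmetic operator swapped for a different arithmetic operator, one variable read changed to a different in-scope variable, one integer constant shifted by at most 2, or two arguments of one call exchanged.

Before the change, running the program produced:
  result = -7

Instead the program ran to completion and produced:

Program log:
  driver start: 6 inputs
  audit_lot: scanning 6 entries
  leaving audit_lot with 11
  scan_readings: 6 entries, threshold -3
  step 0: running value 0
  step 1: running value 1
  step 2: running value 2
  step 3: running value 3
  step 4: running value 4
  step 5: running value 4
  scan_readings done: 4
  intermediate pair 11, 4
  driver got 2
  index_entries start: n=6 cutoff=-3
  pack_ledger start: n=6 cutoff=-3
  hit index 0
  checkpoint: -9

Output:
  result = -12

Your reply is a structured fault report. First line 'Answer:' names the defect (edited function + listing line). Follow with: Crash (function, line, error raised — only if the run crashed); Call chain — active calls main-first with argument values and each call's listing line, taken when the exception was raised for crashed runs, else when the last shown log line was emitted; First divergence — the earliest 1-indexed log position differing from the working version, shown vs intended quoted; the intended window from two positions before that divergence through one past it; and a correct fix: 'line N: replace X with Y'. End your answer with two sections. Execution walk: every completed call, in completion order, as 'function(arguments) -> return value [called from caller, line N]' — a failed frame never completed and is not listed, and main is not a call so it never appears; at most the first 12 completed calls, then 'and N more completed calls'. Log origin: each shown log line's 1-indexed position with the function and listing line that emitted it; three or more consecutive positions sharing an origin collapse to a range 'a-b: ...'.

Answer: the defect is in main at line 54.
Key observation: The two runs log identically and part ways only at the printed values.
Call chain: main.
First divergence: none; the two logs match at every position.
Execution walk:
  audit_lot([-3, -2, -2, 8, 11, -3]) -> 11  [called from probe_limits, line 27]
  scan_readings([-3, -2, -2, 8, 11, -3], -3) -> 4  [called from probe_limits, line 28]
  probe_limits([-3, -2, -2, 8, 11, -3], -3) -> 2  [called from main, line 50]
  pack_ledger([-3, -2, -2, 8, 11, -3], -3) -> 0  [called from index_entries, line 41]
  index_entries([-3, -2, -2, 8, 11, -3], -3) -> -9  [called from main, line 52]
Log origins:
  1 — main, line 49
  2 — audit_lot, line 2
  3 — audit_lot, line 7
  4 — scan_readings, line 11
  5-10 — scan_readings, line 16
  11 — scan_readings, line 17
  12 — probe_limits, line 29
  13 — main, line 51
  14 — index_entries, line 40
  15 — pack_ledger, line 34
  16 — index_entries, line 42
  17 — main, line 53
A correct fix: line 54: replace `acc` with `count`.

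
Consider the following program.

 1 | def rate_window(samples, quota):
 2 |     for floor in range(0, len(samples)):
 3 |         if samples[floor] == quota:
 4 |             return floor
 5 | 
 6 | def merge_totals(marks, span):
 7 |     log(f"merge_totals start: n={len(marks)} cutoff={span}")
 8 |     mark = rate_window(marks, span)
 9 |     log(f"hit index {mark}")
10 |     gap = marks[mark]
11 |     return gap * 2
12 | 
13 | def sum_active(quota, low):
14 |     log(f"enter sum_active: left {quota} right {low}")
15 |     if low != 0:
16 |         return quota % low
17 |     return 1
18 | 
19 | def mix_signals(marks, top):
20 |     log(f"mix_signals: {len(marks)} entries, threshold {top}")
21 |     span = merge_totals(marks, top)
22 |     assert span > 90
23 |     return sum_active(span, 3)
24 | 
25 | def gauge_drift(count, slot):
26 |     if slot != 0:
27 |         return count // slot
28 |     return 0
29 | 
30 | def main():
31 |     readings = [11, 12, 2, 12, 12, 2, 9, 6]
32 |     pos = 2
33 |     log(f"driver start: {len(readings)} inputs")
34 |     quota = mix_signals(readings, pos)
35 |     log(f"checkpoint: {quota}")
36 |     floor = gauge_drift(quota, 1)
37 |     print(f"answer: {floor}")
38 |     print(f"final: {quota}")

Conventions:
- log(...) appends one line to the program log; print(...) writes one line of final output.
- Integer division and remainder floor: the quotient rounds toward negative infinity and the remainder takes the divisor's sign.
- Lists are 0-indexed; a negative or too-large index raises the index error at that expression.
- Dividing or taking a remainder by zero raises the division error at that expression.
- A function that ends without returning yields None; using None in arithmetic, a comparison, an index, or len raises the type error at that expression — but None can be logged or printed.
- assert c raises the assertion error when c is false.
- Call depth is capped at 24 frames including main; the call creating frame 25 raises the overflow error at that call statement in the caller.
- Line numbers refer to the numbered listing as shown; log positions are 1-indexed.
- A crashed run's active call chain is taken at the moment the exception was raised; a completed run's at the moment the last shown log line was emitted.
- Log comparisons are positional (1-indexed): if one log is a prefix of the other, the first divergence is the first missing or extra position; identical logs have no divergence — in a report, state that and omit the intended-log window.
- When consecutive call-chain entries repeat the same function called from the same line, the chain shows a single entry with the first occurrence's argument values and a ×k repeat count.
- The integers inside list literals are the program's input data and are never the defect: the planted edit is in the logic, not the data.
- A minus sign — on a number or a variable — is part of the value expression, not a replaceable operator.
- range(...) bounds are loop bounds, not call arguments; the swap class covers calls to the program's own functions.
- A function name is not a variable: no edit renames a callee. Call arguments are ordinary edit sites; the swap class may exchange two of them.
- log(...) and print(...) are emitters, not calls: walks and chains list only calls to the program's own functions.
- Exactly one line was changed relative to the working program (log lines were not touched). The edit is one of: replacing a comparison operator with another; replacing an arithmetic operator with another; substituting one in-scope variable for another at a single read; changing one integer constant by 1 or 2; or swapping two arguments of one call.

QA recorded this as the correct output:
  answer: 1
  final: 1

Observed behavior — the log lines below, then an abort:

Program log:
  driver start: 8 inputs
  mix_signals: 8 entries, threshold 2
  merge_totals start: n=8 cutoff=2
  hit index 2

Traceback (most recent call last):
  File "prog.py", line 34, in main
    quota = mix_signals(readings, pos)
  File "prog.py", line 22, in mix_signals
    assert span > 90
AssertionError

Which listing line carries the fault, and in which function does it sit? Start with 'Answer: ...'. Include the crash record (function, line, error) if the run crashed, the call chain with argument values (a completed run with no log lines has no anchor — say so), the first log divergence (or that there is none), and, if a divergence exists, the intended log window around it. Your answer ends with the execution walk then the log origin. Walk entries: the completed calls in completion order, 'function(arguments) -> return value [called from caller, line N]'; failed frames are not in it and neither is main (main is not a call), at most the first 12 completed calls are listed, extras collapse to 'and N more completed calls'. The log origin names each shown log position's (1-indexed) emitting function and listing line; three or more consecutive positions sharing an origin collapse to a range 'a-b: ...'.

Answer: the defect is in mix_signals at line 22.
Key observation: Only 4 log lines were emitted before the run died; the intended continuation was 'enter sum_active: left 4 right 3'.
Crash: mix_signals, line 22, AssertionError.
Call chain: main -> mix_signals([11, 12, 2, 12, 12, 2, 9, 6], 2) (called at line 34).
First divergence: position 5 — the faulty run's log ends after 4 lines; the working version continues with 'enter sum_active: left 4 right 3'.
Intended log window:
  3: merge_totals start: n=8 cutoff=2
  4: hit index 2
  5: enter sum_active: left 4 right 3
  6: checkpoint: 1
Execution walk:
  rate_window([11, 12, 2, 12, 12, 2, 9, 6], 2) -> 2  [called from merge_totals, line 8]
  merge_totals([11, 12, 2, 12, 12, 2, 9, 6], 2) -> 4  [called from mix_signals, line 21]
Log origin:
  1 — main, line 33
  2 — mix_signals, line 20
  3 — merge_totals, line 7
  4 — merge_totals, line 9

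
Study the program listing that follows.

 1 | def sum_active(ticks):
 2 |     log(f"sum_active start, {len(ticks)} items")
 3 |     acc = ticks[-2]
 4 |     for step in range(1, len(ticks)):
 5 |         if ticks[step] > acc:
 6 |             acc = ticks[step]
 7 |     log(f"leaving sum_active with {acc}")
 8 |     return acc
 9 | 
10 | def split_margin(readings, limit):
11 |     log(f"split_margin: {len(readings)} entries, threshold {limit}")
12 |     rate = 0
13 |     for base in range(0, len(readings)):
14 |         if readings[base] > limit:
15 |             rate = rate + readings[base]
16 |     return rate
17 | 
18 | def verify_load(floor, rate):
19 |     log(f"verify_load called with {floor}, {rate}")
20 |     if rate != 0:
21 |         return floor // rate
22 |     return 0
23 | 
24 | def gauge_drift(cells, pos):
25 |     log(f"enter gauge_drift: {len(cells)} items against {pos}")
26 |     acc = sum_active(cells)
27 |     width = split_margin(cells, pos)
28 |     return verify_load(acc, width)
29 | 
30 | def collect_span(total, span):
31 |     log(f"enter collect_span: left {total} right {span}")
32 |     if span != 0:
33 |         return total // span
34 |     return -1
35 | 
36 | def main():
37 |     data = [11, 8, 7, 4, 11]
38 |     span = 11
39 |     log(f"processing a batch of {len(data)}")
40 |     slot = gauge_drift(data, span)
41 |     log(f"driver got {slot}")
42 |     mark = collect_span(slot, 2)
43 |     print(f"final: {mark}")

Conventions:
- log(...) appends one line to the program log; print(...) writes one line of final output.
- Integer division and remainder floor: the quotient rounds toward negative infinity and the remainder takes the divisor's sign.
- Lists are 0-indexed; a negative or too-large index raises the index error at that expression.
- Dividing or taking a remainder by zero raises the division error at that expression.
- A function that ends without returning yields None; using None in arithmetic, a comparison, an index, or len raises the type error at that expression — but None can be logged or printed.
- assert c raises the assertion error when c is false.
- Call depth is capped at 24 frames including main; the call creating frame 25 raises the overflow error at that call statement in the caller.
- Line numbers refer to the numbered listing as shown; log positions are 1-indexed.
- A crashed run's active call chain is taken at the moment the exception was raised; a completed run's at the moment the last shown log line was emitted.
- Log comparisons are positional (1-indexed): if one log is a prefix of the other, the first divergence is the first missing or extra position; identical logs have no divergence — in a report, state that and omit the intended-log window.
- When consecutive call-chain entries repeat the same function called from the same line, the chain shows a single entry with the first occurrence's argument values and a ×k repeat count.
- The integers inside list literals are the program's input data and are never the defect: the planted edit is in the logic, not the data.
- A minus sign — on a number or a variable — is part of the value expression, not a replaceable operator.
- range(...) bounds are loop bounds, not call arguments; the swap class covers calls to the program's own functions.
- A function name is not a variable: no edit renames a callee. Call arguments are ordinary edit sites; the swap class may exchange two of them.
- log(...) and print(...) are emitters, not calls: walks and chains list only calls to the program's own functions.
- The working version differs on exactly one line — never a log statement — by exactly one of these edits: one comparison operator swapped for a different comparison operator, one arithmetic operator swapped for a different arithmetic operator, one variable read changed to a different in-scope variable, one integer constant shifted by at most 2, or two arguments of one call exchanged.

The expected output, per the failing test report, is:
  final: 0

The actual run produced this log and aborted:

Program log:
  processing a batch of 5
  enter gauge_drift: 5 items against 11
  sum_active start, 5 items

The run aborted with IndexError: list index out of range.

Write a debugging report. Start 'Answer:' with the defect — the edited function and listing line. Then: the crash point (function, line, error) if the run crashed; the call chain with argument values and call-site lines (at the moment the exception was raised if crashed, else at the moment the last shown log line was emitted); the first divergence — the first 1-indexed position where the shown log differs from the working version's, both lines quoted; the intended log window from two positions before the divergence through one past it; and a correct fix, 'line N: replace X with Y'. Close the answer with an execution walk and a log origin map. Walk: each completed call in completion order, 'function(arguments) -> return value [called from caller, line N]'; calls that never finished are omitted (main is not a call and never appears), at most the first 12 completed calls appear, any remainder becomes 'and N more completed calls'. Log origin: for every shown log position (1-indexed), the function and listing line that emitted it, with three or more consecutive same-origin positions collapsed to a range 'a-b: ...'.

Answer: the defect is in sum_active at line 3.
Key observation: The log ends early — 3 lines, where the working version next logs 'leaving sum_active with 11'.
Crash: sum_active, line 3, IndexError.
Call chain: main -> gauge_drift([11, 8, 7, 4, 11], 11) (called at line 40) -> sum_active([11, 8, 7, 4, 11]) (called at line 26).
First divergence: position 4 (shown log ended at 3 lines; the working version continues: 'leaving sum_active with 11').
Intended log window:
  2: enter gauge_drift: 5 items against 11
  3: sum_active start, 5 items
  4: leaving sum_active with 11
  5: split_margin: 5 entries, threshold 11
Execution walk:
  (no call completed)
Origin of each log line:
  1: emitted by main (line 39)
  2: emitted by gauge_drift (line 25)
  3: emitted by sum_active (line 2)
A correct fix: line 3: replace `-2` with `0`.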